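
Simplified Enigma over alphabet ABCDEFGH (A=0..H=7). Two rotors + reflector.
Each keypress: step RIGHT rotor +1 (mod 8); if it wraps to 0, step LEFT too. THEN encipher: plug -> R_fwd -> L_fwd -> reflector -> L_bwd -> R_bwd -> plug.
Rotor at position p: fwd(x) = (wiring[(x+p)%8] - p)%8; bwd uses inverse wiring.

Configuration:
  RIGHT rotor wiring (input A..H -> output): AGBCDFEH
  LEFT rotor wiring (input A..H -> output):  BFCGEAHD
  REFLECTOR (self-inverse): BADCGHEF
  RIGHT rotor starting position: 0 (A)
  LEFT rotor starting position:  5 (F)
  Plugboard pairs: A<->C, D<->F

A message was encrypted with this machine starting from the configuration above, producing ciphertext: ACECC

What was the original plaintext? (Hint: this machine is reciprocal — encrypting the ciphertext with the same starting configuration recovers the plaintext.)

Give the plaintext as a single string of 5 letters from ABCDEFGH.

Char 1 ('A'): step: R->1, L=5; A->plug->C->R->B->L->C->refl->D->L'->A->R'->B->plug->B
Char 2 ('C'): step: R->2, L=5; C->plug->A->R->H->L->H->refl->F->L'->F->R'->F->plug->D
Char 3 ('E'): step: R->3, L=5; E->plug->E->R->E->L->A->refl->B->L'->G->R'->H->plug->H
Char 4 ('C'): step: R->4, L=5; C->plug->A->R->H->L->H->refl->F->L'->F->R'->G->plug->G
Char 5 ('C'): step: R->5, L=5; C->plug->A->R->A->L->D->refl->C->L'->B->R'->E->plug->E

Answer: BDHGE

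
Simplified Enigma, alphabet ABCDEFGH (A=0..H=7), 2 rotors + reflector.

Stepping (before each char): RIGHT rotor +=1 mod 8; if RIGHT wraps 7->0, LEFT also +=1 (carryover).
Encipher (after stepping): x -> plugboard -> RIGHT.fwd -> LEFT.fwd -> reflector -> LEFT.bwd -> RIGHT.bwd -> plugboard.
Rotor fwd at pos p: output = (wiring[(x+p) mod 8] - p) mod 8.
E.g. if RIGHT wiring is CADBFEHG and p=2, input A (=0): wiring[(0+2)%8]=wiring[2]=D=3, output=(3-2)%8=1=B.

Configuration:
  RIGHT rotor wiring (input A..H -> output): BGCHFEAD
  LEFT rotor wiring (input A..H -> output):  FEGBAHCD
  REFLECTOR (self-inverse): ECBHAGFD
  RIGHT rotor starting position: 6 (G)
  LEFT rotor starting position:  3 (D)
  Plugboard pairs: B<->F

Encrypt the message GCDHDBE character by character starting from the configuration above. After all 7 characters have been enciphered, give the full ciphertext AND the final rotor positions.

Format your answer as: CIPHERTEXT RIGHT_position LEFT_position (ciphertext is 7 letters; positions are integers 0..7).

Char 1 ('G'): step: R->7, L=3; G->plug->G->R->F->L->C->refl->B->L'->G->R'->F->plug->B
Char 2 ('C'): step: R->0, L->4 (L advanced); C->plug->C->R->C->L->G->refl->F->L'->H->R'->D->plug->D
Char 3 ('D'): step: R->1, L=4; D->plug->D->R->E->L->B->refl->C->L'->G->R'->C->plug->C
Char 4 ('H'): step: R->2, L=4; H->plug->H->R->E->L->B->refl->C->L'->G->R'->E->plug->E
Char 5 ('D'): step: R->3, L=4; D->plug->D->R->F->L->A->refl->E->L'->A->R'->E->plug->E
Char 6 ('B'): step: R->4, L=4; B->plug->F->R->C->L->G->refl->F->L'->H->R'->D->plug->D
Char 7 ('E'): step: R->5, L=4; E->plug->E->R->B->L->D->refl->H->L'->D->R'->B->plug->F
Final: ciphertext=BDCEEDF, RIGHT=5, LEFT=4

Answer: BDCEEDF 5 4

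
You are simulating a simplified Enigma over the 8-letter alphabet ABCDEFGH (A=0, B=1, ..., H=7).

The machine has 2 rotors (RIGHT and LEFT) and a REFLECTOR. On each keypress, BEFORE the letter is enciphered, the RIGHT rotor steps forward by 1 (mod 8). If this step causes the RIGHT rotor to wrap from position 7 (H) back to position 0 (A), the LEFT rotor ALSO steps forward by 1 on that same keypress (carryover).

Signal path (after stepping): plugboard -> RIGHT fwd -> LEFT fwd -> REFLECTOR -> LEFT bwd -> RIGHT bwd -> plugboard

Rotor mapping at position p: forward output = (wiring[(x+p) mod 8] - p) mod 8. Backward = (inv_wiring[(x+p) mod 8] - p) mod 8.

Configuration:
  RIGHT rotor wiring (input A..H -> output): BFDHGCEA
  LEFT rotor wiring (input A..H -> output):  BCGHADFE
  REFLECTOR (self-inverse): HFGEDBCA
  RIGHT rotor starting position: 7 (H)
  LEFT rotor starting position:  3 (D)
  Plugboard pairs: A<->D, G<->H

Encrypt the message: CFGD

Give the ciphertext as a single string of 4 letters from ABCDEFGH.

Answer: DEDH

Derivation:
Char 1 ('C'): step: R->0, L->4 (L advanced); C->plug->C->R->D->L->A->refl->H->L'->B->R'->A->plug->D
Char 2 ('F'): step: R->1, L=4; F->plug->F->R->D->L->A->refl->H->L'->B->R'->E->plug->E
Char 3 ('G'): step: R->2, L=4; G->plug->H->R->D->L->A->refl->H->L'->B->R'->A->plug->D
Char 4 ('D'): step: R->3, L=4; D->plug->A->R->E->L->F->refl->B->L'->C->R'->G->plug->H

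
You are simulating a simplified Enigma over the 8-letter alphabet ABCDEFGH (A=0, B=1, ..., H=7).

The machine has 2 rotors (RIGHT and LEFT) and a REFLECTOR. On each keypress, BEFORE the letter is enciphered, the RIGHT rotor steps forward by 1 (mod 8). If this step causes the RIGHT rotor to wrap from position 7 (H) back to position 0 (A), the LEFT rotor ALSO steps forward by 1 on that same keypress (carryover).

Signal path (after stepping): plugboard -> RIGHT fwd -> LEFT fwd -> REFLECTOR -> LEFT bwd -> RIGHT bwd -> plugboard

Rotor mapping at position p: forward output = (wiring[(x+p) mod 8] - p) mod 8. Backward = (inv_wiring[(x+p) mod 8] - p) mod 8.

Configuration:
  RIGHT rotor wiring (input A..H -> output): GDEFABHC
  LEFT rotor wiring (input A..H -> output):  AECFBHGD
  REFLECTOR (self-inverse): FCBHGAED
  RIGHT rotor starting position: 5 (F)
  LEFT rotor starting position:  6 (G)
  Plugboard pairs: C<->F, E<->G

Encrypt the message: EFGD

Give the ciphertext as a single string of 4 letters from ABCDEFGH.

Char 1 ('E'): step: R->6, L=6; E->plug->G->R->C->L->C->refl->B->L'->H->R'->F->plug->C
Char 2 ('F'): step: R->7, L=6; F->plug->C->R->E->L->E->refl->G->L'->D->R'->A->plug->A
Char 3 ('G'): step: R->0, L->7 (L advanced); G->plug->E->R->A->L->E->refl->G->L'->E->R'->C->plug->F
Char 4 ('D'): step: R->1, L=7; D->plug->D->R->H->L->H->refl->D->L'->D->R'->B->plug->B

Answer: CAFB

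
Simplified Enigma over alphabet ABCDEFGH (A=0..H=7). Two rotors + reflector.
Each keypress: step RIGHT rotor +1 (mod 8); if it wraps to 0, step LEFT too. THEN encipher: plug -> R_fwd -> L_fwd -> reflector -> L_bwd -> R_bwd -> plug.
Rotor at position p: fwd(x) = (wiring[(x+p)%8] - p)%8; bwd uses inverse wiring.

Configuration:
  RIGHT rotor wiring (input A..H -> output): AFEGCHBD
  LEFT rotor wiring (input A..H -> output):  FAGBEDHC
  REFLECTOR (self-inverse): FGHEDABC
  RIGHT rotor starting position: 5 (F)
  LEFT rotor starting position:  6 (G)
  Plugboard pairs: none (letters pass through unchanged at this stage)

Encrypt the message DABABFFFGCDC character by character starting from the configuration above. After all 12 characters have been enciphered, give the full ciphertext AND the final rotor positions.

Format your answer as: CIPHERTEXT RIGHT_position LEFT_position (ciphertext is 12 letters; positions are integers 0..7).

Answer: GEFBHBHHAGFA 1 0

Derivation:
Char 1 ('D'): step: R->6, L=6; D->plug->D->R->H->L->F->refl->A->L'->E->R'->G->plug->G
Char 2 ('A'): step: R->7, L=6; A->plug->A->R->E->L->A->refl->F->L'->H->R'->E->plug->E
Char 3 ('B'): step: R->0, L->7 (L advanced); B->plug->B->R->F->L->F->refl->A->L'->H->R'->F->plug->F
Char 4 ('A'): step: R->1, L=7; A->plug->A->R->E->L->C->refl->H->L'->D->R'->B->plug->B
Char 5 ('B'): step: R->2, L=7; B->plug->B->R->E->L->C->refl->H->L'->D->R'->H->plug->H
Char 6 ('F'): step: R->3, L=7; F->plug->F->R->F->L->F->refl->A->L'->H->R'->B->plug->B
Char 7 ('F'): step: R->4, L=7; F->plug->F->R->B->L->G->refl->B->L'->C->R'->H->plug->H
Char 8 ('F'): step: R->5, L=7; F->plug->F->R->H->L->A->refl->F->L'->F->R'->H->plug->H
Char 9 ('G'): step: R->6, L=7; G->plug->G->R->E->L->C->refl->H->L'->D->R'->A->plug->A
Char 10 ('C'): step: R->7, L=7; C->plug->C->R->G->L->E->refl->D->L'->A->R'->G->plug->G
Char 11 ('D'): step: R->0, L->0 (L advanced); D->plug->D->R->G->L->H->refl->C->L'->H->R'->F->plug->F
Char 12 ('C'): step: R->1, L=0; C->plug->C->R->F->L->D->refl->E->L'->E->R'->A->plug->A
Final: ciphertext=GEFBHBHHAGFA, RIGHT=1, LEFT=0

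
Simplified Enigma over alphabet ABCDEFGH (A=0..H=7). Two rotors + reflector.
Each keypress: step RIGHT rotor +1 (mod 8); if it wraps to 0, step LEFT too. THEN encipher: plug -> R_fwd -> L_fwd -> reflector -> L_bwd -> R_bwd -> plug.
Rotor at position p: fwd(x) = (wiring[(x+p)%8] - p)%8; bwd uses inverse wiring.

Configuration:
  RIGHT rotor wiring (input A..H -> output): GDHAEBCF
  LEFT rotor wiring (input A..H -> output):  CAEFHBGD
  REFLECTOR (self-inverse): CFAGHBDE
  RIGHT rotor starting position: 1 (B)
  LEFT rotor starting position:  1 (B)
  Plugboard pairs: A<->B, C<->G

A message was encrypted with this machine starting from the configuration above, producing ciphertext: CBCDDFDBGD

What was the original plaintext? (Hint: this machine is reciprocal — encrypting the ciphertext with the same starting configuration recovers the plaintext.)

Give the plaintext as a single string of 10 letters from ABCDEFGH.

Char 1 ('C'): step: R->2, L=1; C->plug->G->R->E->L->A->refl->C->L'->G->R'->B->plug->A
Char 2 ('B'): step: R->3, L=1; B->plug->A->R->F->L->F->refl->B->L'->H->R'->D->plug->D
Char 3 ('C'): step: R->4, L=1; C->plug->G->R->D->L->G->refl->D->L'->B->R'->D->plug->D
Char 4 ('D'): step: R->5, L=1; D->plug->D->R->B->L->D->refl->G->L'->D->R'->G->plug->C
Char 5 ('D'): step: R->6, L=1; D->plug->D->R->F->L->F->refl->B->L'->H->R'->B->plug->A
Char 6 ('F'): step: R->7, L=1; F->plug->F->R->F->L->F->refl->B->L'->H->R'->B->plug->A
Char 7 ('D'): step: R->0, L->2 (L advanced); D->plug->D->R->A->L->C->refl->A->L'->G->R'->A->plug->B
Char 8 ('B'): step: R->1, L=2; B->plug->A->R->C->L->F->refl->B->L'->F->R'->H->plug->H
Char 9 ('G'): step: R->2, L=2; G->plug->C->R->C->L->F->refl->B->L'->F->R'->A->plug->B
Char 10 ('D'): step: R->3, L=2; D->plug->D->R->H->L->G->refl->D->L'->B->R'->B->plug->A

Answer: ADDCAABHBA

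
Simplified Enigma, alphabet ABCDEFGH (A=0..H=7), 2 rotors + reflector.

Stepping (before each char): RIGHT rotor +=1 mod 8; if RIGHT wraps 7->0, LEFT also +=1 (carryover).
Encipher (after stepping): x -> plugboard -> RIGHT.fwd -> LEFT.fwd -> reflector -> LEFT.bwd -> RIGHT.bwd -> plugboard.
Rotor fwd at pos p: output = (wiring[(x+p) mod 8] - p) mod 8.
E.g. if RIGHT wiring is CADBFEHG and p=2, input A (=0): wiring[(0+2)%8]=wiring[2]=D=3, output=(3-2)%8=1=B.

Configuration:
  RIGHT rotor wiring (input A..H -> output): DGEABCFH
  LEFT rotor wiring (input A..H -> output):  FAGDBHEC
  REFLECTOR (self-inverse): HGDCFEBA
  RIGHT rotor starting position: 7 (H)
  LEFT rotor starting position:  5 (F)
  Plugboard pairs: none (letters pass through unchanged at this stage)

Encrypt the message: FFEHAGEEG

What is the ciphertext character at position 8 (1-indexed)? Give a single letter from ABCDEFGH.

Char 1 ('F'): step: R->0, L->6 (L advanced); F->plug->F->R->C->L->H->refl->A->L'->E->R'->C->plug->C
Char 2 ('F'): step: R->1, L=6; F->plug->F->R->E->L->A->refl->H->L'->C->R'->H->plug->H
Char 3 ('E'): step: R->2, L=6; E->plug->E->R->D->L->C->refl->D->L'->G->R'->B->plug->B
Char 4 ('H'): step: R->3, L=6; H->plug->H->R->B->L->E->refl->F->L'->F->R'->A->plug->A
Char 5 ('A'): step: R->4, L=6; A->plug->A->R->F->L->F->refl->E->L'->B->R'->C->plug->C
Char 6 ('G'): step: R->5, L=6; G->plug->G->R->D->L->C->refl->D->L'->G->R'->D->plug->D
Char 7 ('E'): step: R->6, L=6; E->plug->E->R->G->L->D->refl->C->L'->D->R'->G->plug->G
Char 8 ('E'): step: R->7, L=6; E->plug->E->R->B->L->E->refl->F->L'->F->R'->D->plug->D

D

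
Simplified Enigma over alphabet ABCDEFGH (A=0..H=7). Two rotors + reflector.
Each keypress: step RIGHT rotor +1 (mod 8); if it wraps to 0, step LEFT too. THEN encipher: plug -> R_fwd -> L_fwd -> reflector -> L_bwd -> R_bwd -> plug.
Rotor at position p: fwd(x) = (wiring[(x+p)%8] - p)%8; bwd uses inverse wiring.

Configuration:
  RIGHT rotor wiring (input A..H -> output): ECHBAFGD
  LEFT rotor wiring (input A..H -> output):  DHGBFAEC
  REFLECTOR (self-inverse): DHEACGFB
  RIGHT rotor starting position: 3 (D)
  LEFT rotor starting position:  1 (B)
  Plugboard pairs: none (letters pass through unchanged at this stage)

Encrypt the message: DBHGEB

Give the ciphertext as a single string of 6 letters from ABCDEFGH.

Answer: GAFAAA

Derivation:
Char 1 ('D'): step: R->4, L=1; D->plug->D->R->H->L->C->refl->E->L'->D->R'->G->plug->G
Char 2 ('B'): step: R->5, L=1; B->plug->B->R->B->L->F->refl->G->L'->A->R'->A->plug->A
Char 3 ('H'): step: R->6, L=1; H->plug->H->R->H->L->C->refl->E->L'->D->R'->F->plug->F
Char 4 ('G'): step: R->7, L=1; G->plug->G->R->G->L->B->refl->H->L'->E->R'->A->plug->A
Char 5 ('E'): step: R->0, L->2 (L advanced); E->plug->E->R->A->L->E->refl->C->L'->E->R'->A->plug->A
Char 6 ('B'): step: R->1, L=2; B->plug->B->R->G->L->B->refl->H->L'->B->R'->A->plug->A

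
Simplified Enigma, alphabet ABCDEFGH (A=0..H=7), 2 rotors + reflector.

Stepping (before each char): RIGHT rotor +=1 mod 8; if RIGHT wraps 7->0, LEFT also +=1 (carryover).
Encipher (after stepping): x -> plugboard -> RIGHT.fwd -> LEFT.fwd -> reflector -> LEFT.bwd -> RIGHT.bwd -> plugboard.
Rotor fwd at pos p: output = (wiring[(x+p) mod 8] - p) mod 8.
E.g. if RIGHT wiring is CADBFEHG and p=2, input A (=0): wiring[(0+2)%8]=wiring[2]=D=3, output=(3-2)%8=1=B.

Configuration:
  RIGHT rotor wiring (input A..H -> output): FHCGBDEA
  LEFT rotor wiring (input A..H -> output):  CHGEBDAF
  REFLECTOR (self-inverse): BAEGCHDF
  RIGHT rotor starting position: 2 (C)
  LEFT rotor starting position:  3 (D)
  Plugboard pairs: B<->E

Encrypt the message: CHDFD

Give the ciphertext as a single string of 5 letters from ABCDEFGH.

Char 1 ('C'): step: R->3, L=3; C->plug->C->R->A->L->B->refl->A->L'->C->R'->F->plug->F
Char 2 ('H'): step: R->4, L=3; H->plug->H->R->C->L->A->refl->B->L'->A->R'->C->plug->C
Char 3 ('D'): step: R->5, L=3; D->plug->D->R->A->L->B->refl->A->L'->C->R'->E->plug->B
Char 4 ('F'): step: R->6, L=3; F->plug->F->R->A->L->B->refl->A->L'->C->R'->B->plug->E
Char 5 ('D'): step: R->7, L=3; D->plug->D->R->D->L->F->refl->H->L'->F->R'->H->plug->H

Answer: FCBEH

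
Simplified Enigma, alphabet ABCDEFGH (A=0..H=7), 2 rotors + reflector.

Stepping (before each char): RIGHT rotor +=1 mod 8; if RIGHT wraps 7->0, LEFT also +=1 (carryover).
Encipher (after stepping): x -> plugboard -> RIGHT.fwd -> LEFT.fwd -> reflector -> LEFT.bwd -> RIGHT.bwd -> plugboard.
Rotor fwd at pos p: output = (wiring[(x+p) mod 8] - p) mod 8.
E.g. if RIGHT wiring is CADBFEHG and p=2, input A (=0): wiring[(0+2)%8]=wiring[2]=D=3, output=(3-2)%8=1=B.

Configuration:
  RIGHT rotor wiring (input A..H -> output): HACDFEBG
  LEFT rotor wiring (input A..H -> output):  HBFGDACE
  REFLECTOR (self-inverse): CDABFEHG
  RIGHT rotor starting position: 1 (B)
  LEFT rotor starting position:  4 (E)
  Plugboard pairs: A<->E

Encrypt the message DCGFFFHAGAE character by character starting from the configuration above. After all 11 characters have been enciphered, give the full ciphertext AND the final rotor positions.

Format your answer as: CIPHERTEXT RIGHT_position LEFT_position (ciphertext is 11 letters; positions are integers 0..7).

Char 1 ('D'): step: R->2, L=4; D->plug->D->R->C->L->G->refl->H->L'->A->R'->A->plug->E
Char 2 ('C'): step: R->3, L=4; C->plug->C->R->B->L->E->refl->F->L'->F->R'->G->plug->G
Char 3 ('G'): step: R->4, L=4; G->plug->G->R->G->L->B->refl->D->L'->E->R'->F->plug->F
Char 4 ('F'): step: R->5, L=4; F->plug->F->R->F->L->F->refl->E->L'->B->R'->C->plug->C
Char 5 ('F'): step: R->6, L=4; F->plug->F->R->F->L->F->refl->E->L'->B->R'->C->plug->C
Char 6 ('F'): step: R->7, L=4; F->plug->F->R->G->L->B->refl->D->L'->E->R'->E->plug->A
Char 7 ('H'): step: R->0, L->5 (L advanced); H->plug->H->R->G->L->B->refl->D->L'->A->R'->B->plug->B
Char 8 ('A'): step: R->1, L=5; A->plug->E->R->D->L->C->refl->A->L'->F->R'->G->plug->G
Char 9 ('G'): step: R->2, L=5; G->plug->G->R->F->L->A->refl->C->L'->D->R'->C->plug->C
Char 10 ('A'): step: R->3, L=5; A->plug->E->R->D->L->C->refl->A->L'->F->R'->G->plug->G
Char 11 ('E'): step: R->4, L=5; E->plug->A->R->B->L->F->refl->E->L'->E->R'->F->plug->F
Final: ciphertext=EGFCCABGCGF, RIGHT=4, LEFT=5

Answer: EGFCCABGCGF 4 5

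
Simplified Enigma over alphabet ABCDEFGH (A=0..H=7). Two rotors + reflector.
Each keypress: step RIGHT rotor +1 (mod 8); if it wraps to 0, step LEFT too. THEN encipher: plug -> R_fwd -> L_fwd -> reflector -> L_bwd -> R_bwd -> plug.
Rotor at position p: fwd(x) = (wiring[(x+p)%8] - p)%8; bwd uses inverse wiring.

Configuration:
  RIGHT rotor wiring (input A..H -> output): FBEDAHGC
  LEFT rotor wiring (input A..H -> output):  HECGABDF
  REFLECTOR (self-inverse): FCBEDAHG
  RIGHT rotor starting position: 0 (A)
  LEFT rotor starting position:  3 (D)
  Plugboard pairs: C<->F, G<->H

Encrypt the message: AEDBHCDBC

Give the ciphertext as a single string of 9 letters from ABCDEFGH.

Answer: CFGEEAHAH

Derivation:
Char 1 ('A'): step: R->1, L=3; A->plug->A->R->A->L->D->refl->E->L'->F->R'->F->plug->C
Char 2 ('E'): step: R->2, L=3; E->plug->E->R->E->L->C->refl->B->L'->G->R'->C->plug->F
Char 3 ('D'): step: R->3, L=3; D->plug->D->R->D->L->A->refl->F->L'->B->R'->H->plug->G
Char 4 ('B'): step: R->4, L=3; B->plug->B->R->D->L->A->refl->F->L'->B->R'->E->plug->E
Char 5 ('H'): step: R->5, L=3; H->plug->G->R->G->L->B->refl->C->L'->E->R'->E->plug->E
Char 6 ('C'): step: R->6, L=3; C->plug->F->R->F->L->E->refl->D->L'->A->R'->A->plug->A
Char 7 ('D'): step: R->7, L=3; D->plug->D->R->F->L->E->refl->D->L'->A->R'->G->plug->H
Char 8 ('B'): step: R->0, L->4 (L advanced); B->plug->B->R->B->L->F->refl->A->L'->F->R'->A->plug->A
Char 9 ('C'): step: R->1, L=4; C->plug->F->R->F->L->A->refl->F->L'->B->R'->G->plug->H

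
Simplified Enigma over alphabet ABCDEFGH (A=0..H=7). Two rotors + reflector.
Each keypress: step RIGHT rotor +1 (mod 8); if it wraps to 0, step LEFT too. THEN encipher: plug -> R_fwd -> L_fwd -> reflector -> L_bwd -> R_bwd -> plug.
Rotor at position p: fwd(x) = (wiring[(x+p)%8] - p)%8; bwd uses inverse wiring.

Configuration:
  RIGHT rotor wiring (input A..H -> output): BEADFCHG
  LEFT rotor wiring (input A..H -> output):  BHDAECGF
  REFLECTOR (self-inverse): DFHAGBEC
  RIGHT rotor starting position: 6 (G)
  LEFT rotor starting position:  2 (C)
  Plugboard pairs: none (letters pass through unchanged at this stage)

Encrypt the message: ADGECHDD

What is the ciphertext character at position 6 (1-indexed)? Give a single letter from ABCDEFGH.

Char 1 ('A'): step: R->7, L=2; A->plug->A->R->H->L->F->refl->B->L'->A->R'->H->plug->H
Char 2 ('D'): step: R->0, L->3 (L advanced); D->plug->D->R->D->L->D->refl->A->L'->H->R'->G->plug->G
Char 3 ('G'): step: R->1, L=3; G->plug->G->R->F->L->G->refl->E->L'->G->R'->F->plug->F
Char 4 ('E'): step: R->2, L=3; E->plug->E->R->F->L->G->refl->E->L'->G->R'->A->plug->A
Char 5 ('C'): step: R->3, L=3; C->plug->C->R->H->L->A->refl->D->L'->D->R'->E->plug->E
Char 6 ('H'): step: R->4, L=3; H->plug->H->R->H->L->A->refl->D->L'->D->R'->C->plug->C

C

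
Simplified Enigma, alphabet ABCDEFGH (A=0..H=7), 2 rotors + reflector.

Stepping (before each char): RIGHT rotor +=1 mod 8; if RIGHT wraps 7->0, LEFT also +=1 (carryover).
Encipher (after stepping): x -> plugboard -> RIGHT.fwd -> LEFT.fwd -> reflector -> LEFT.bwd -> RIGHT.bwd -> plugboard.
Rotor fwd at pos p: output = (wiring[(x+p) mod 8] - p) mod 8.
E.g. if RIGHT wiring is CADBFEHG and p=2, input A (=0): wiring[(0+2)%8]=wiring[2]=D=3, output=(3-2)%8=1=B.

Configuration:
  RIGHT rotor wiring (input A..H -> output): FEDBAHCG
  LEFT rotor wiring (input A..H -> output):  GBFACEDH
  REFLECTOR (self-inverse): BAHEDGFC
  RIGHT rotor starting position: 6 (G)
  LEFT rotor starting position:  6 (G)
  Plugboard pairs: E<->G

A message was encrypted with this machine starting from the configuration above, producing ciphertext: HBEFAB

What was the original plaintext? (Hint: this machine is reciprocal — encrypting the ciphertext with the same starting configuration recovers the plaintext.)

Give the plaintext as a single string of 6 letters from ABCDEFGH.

Char 1 ('H'): step: R->7, L=6; H->plug->H->R->D->L->D->refl->E->L'->G->R'->B->plug->B
Char 2 ('B'): step: R->0, L->7 (L advanced); B->plug->B->R->E->L->B->refl->A->L'->A->R'->E->plug->G
Char 3 ('E'): step: R->1, L=7; E->plug->G->R->F->L->D->refl->E->L'->H->R'->D->plug->D
Char 4 ('F'): step: R->2, L=7; F->plug->F->R->E->L->B->refl->A->L'->A->R'->E->plug->G
Char 5 ('A'): step: R->3, L=7; A->plug->A->R->G->L->F->refl->G->L'->D->R'->E->plug->G
Char 6 ('B'): step: R->4, L=7; B->plug->B->R->D->L->G->refl->F->L'->G->R'->C->plug->C

Answer: BGDGGC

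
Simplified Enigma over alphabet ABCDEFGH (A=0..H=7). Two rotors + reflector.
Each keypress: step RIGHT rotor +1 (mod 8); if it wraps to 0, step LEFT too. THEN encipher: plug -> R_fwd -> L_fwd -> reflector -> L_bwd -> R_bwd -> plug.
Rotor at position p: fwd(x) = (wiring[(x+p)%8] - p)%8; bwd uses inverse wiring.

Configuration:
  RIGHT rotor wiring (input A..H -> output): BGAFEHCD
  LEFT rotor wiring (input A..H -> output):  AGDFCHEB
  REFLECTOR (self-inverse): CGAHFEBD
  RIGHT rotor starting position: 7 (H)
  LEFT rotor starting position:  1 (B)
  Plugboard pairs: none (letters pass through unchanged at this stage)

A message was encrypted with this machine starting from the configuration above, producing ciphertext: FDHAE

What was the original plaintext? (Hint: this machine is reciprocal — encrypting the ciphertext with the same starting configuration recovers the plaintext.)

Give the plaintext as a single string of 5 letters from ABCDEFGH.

Answer: HBCCH

Derivation:
Char 1 ('F'): step: R->0, L->2 (L advanced); F->plug->F->R->H->L->E->refl->F->L'->D->R'->H->plug->H
Char 2 ('D'): step: R->1, L=2; D->plug->D->R->D->L->F->refl->E->L'->H->R'->B->plug->B
Char 3 ('H'): step: R->2, L=2; H->plug->H->R->E->L->C->refl->A->L'->C->R'->C->plug->C
Char 4 ('A'): step: R->3, L=2; A->plug->A->R->C->L->A->refl->C->L'->E->R'->C->plug->C
Char 5 ('E'): step: R->4, L=2; E->plug->E->R->F->L->H->refl->D->L'->B->R'->H->plug->H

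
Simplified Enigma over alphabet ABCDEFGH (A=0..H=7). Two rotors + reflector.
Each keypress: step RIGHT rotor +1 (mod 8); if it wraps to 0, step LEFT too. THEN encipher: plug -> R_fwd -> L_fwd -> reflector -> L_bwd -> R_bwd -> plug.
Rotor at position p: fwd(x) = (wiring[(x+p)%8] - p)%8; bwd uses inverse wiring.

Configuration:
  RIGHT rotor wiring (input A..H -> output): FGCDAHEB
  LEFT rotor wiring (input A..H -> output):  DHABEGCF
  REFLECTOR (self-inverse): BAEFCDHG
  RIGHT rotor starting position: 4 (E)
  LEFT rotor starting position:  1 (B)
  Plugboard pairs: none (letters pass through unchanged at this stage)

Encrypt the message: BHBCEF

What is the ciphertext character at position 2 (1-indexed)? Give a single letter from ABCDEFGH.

Char 1 ('B'): step: R->5, L=1; B->plug->B->R->H->L->C->refl->E->L'->G->R'->G->plug->G
Char 2 ('H'): step: R->6, L=1; H->plug->H->R->B->L->H->refl->G->L'->A->R'->D->plug->D

D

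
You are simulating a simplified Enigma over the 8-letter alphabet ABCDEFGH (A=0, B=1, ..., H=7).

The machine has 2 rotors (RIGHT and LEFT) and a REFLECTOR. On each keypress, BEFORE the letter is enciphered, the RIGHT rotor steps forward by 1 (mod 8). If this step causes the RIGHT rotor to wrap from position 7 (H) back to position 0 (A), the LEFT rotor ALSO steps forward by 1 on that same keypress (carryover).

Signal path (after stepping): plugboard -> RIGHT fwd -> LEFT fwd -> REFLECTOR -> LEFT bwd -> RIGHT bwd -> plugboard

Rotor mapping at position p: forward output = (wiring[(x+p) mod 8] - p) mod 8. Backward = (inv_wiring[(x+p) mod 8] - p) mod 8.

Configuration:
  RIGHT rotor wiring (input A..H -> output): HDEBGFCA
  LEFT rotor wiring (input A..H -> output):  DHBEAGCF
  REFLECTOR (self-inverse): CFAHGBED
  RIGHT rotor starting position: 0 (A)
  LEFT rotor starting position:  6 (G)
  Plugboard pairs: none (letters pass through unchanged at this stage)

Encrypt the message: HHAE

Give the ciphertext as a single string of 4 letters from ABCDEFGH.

Char 1 ('H'): step: R->1, L=6; H->plug->H->R->G->L->C->refl->A->L'->H->R'->G->plug->G
Char 2 ('H'): step: R->2, L=6; H->plug->H->R->B->L->H->refl->D->L'->E->R'->C->plug->C
Char 3 ('A'): step: R->3, L=6; A->plug->A->R->G->L->C->refl->A->L'->H->R'->D->plug->D
Char 4 ('E'): step: R->4, L=6; E->plug->E->R->D->L->B->refl->F->L'->C->R'->A->plug->A

Answer: GCDA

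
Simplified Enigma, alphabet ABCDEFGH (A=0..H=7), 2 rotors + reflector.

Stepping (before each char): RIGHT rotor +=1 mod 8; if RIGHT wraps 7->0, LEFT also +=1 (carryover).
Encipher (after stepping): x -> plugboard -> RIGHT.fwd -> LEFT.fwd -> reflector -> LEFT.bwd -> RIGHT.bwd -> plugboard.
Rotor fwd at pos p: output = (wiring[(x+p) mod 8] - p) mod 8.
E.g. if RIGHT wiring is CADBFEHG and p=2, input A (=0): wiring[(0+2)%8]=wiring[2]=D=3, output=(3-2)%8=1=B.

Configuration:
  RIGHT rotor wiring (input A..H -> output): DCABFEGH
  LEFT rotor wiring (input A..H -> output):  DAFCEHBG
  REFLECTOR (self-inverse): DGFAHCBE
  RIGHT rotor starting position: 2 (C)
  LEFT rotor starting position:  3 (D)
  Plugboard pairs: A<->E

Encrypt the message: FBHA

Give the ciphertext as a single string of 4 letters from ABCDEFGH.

Char 1 ('F'): step: R->3, L=3; F->plug->F->R->A->L->H->refl->E->L'->C->R'->B->plug->B
Char 2 ('B'): step: R->4, L=3; B->plug->B->R->A->L->H->refl->E->L'->C->R'->C->plug->C
Char 3 ('H'): step: R->5, L=3; H->plug->H->R->A->L->H->refl->E->L'->C->R'->C->plug->C
Char 4 ('A'): step: R->6, L=3; A->plug->E->R->C->L->E->refl->H->L'->A->R'->A->plug->E

Answer: BCCE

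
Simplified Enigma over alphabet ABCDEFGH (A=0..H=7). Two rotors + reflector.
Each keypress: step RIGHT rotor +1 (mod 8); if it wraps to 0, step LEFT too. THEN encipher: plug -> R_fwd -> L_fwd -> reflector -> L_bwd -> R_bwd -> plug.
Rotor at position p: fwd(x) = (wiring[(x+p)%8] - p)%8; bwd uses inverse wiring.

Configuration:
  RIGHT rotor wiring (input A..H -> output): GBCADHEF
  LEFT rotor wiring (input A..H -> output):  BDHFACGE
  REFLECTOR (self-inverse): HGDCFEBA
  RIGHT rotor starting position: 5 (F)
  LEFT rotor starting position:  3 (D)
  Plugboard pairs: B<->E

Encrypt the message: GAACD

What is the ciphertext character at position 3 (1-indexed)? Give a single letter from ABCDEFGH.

Char 1 ('G'): step: R->6, L=3; G->plug->G->R->F->L->G->refl->B->L'->E->R'->E->plug->B
Char 2 ('A'): step: R->7, L=3; A->plug->A->R->G->L->A->refl->H->L'->C->R'->C->plug->C
Char 3 ('A'): step: R->0, L->4 (L advanced); A->plug->A->R->G->L->D->refl->C->L'->C->R'->C->plug->C

C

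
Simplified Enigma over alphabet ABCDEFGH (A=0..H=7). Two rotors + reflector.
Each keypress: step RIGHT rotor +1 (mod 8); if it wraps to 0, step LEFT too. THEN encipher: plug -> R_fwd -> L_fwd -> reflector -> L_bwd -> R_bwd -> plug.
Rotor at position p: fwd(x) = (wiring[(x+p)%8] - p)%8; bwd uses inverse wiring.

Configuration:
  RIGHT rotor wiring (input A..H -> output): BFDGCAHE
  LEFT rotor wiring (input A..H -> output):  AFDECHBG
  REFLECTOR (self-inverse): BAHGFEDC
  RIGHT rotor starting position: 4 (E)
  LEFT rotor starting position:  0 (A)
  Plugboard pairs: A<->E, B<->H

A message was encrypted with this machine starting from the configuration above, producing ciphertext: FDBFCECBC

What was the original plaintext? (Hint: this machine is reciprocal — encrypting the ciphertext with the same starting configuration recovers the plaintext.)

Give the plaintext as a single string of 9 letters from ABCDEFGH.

Char 1 ('F'): step: R->5, L=0; F->plug->F->R->G->L->B->refl->A->L'->A->R'->E->plug->A
Char 2 ('D'): step: R->6, L=0; D->plug->D->R->H->L->G->refl->D->L'->C->R'->H->plug->B
Char 3 ('B'): step: R->7, L=0; B->plug->H->R->A->L->A->refl->B->L'->G->R'->C->plug->C
Char 4 ('F'): step: R->0, L->1 (L advanced); F->plug->F->R->A->L->E->refl->F->L'->G->R'->D->plug->D
Char 5 ('C'): step: R->1, L=1; C->plug->C->R->F->L->A->refl->B->L'->D->R'->G->plug->G
Char 6 ('E'): step: R->2, L=1; E->plug->A->R->B->L->C->refl->H->L'->H->R'->G->plug->G
Char 7 ('C'): step: R->3, L=1; C->plug->C->R->F->L->A->refl->B->L'->D->R'->A->plug->E
Char 8 ('B'): step: R->4, L=1; B->plug->H->R->C->L->D->refl->G->L'->E->R'->B->plug->H
Char 9 ('C'): step: R->5, L=1; C->plug->C->R->H->L->H->refl->C->L'->B->R'->G->plug->G

Answer: ABCDGGEHG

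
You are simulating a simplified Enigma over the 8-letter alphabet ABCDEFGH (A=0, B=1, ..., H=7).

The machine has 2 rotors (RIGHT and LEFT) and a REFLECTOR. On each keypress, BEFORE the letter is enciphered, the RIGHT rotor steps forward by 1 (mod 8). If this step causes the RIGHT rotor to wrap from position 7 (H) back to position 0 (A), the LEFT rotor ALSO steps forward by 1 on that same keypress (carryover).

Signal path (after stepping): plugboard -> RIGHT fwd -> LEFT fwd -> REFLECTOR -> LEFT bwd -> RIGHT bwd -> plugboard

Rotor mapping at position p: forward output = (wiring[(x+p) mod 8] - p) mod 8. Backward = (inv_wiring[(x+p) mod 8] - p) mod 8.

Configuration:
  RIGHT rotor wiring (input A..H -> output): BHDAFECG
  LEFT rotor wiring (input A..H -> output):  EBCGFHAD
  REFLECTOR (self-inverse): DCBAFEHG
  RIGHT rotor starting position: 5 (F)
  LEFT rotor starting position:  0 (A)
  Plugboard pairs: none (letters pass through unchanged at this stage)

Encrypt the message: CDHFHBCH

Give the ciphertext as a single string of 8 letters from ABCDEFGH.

Answer: ECAAFEAA

Derivation:
Char 1 ('C'): step: R->6, L=0; C->plug->C->R->D->L->G->refl->H->L'->F->R'->E->plug->E
Char 2 ('D'): step: R->7, L=0; D->plug->D->R->E->L->F->refl->E->L'->A->R'->C->plug->C
Char 3 ('H'): step: R->0, L->1 (L advanced); H->plug->H->R->G->L->C->refl->B->L'->B->R'->A->plug->A
Char 4 ('F'): step: R->1, L=1; F->plug->F->R->B->L->B->refl->C->L'->G->R'->A->plug->A
Char 5 ('H'): step: R->2, L=1; H->plug->H->R->F->L->H->refl->G->L'->E->R'->F->plug->F
Char 6 ('B'): step: R->3, L=1; B->plug->B->R->C->L->F->refl->E->L'->D->R'->E->plug->E
Char 7 ('C'): step: R->4, L=1; C->plug->C->R->G->L->C->refl->B->L'->B->R'->A->plug->A
Char 8 ('H'): step: R->5, L=1; H->plug->H->R->A->L->A->refl->D->L'->H->R'->A->plug->A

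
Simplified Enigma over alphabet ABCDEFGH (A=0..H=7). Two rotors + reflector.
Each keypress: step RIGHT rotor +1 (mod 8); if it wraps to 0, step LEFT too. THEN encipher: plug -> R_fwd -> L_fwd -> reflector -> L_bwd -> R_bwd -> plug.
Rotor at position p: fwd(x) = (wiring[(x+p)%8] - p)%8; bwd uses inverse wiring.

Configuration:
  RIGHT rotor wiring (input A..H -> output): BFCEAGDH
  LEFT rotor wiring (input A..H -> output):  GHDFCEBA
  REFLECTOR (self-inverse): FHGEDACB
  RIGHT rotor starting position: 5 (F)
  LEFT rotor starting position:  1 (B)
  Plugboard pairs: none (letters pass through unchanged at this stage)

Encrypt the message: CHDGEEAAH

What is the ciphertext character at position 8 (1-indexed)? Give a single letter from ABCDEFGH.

Char 1 ('C'): step: R->6, L=1; C->plug->C->R->D->L->B->refl->H->L'->G->R'->F->plug->F
Char 2 ('H'): step: R->7, L=1; H->plug->H->R->E->L->D->refl->E->L'->C->R'->B->plug->B
Char 3 ('D'): step: R->0, L->2 (L advanced); D->plug->D->R->E->L->H->refl->B->L'->A->R'->E->plug->E
Char 4 ('G'): step: R->1, L=2; G->plug->G->R->G->L->E->refl->D->L'->B->R'->B->plug->B
Char 5 ('E'): step: R->2, L=2; E->plug->E->R->B->L->D->refl->E->L'->G->R'->C->plug->C
Char 6 ('E'): step: R->3, L=2; E->plug->E->R->E->L->H->refl->B->L'->A->R'->D->plug->D
Char 7 ('A'): step: R->4, L=2; A->plug->A->R->E->L->H->refl->B->L'->A->R'->H->plug->H
Char 8 ('A'): step: R->5, L=2; A->plug->A->R->B->L->D->refl->E->L'->G->R'->B->plug->B

B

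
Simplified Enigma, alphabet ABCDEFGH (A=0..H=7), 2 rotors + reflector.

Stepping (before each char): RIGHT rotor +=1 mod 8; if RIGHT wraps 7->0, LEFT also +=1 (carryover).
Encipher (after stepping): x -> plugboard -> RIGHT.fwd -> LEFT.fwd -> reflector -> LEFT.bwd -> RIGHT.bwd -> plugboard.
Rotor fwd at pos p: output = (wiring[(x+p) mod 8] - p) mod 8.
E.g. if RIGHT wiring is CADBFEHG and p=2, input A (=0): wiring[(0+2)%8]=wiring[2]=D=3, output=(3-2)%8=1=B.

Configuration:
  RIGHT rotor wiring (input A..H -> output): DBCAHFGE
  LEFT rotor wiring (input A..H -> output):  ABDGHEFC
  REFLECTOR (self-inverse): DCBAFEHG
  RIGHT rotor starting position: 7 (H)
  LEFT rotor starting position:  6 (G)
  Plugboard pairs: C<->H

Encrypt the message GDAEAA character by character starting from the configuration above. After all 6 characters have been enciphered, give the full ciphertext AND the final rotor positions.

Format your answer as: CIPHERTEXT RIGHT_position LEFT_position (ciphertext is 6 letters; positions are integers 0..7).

Answer: AGHHGF 5 7

Derivation:
Char 1 ('G'): step: R->0, L->7 (L advanced); G->plug->G->R->G->L->F->refl->E->L'->D->R'->A->plug->A
Char 2 ('D'): step: R->1, L=7; D->plug->D->R->G->L->F->refl->E->L'->D->R'->G->plug->G
Char 3 ('A'): step: R->2, L=7; A->plug->A->R->A->L->D->refl->A->L'->F->R'->C->plug->H
Char 4 ('E'): step: R->3, L=7; E->plug->E->R->B->L->B->refl->C->L'->C->R'->C->plug->H
Char 5 ('A'): step: R->4, L=7; A->plug->A->R->D->L->E->refl->F->L'->G->R'->G->plug->G
Char 6 ('A'): step: R->5, L=7; A->plug->A->R->A->L->D->refl->A->L'->F->R'->F->plug->F
Final: ciphertext=AGHHGF, RIGHT=5, LEFT=7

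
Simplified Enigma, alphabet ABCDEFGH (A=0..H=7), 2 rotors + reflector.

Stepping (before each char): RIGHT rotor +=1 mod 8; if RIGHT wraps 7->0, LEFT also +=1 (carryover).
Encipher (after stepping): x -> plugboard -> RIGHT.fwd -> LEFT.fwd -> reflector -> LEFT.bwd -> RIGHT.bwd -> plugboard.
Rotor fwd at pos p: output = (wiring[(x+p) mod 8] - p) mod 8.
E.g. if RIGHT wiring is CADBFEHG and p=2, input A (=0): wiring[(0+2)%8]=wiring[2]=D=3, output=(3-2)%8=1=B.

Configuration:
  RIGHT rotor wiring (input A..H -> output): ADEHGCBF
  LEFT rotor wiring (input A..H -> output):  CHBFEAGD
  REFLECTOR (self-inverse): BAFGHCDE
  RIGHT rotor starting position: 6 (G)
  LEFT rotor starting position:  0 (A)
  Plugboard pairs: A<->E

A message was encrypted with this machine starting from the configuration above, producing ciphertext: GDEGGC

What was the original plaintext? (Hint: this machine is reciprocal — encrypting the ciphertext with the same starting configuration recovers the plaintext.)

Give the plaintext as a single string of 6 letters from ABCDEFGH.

Answer: AGGBBB

Derivation:
Char 1 ('G'): step: R->7, L=0; G->plug->G->R->D->L->F->refl->C->L'->A->R'->E->plug->A
Char 2 ('D'): step: R->0, L->1 (L advanced); D->plug->D->R->H->L->B->refl->A->L'->B->R'->G->plug->G
Char 3 ('E'): step: R->1, L=1; E->plug->A->R->C->L->E->refl->H->L'->E->R'->G->plug->G
Char 4 ('G'): step: R->2, L=1; G->plug->G->R->G->L->C->refl->F->L'->F->R'->B->plug->B
Char 5 ('G'): step: R->3, L=1; G->plug->G->R->A->L->G->refl->D->L'->D->R'->B->plug->B
Char 6 ('C'): step: R->4, L=1; C->plug->C->R->F->L->F->refl->C->L'->G->R'->B->plug->B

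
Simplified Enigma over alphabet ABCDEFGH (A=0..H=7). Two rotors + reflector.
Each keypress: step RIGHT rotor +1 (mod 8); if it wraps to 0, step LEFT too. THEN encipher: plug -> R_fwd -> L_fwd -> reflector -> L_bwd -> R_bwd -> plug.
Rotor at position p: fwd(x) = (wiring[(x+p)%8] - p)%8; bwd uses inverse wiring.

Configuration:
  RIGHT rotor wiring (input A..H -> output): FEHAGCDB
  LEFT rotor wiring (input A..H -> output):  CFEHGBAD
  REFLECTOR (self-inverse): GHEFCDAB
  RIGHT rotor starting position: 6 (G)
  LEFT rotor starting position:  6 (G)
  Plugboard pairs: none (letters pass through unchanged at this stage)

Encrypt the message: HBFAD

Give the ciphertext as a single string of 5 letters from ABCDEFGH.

Answer: BFHFE

Derivation:
Char 1 ('H'): step: R->7, L=6; H->plug->H->R->E->L->G->refl->A->L'->G->R'->B->plug->B
Char 2 ('B'): step: R->0, L->7 (L advanced); B->plug->B->R->E->L->A->refl->G->L'->C->R'->F->plug->F
Char 3 ('F'): step: R->1, L=7; F->plug->F->R->C->L->G->refl->A->L'->E->R'->H->plug->H
Char 4 ('A'): step: R->2, L=7; A->plug->A->R->F->L->H->refl->B->L'->H->R'->F->plug->F
Char 5 ('D'): step: R->3, L=7; D->plug->D->R->A->L->E->refl->C->L'->G->R'->E->plug->E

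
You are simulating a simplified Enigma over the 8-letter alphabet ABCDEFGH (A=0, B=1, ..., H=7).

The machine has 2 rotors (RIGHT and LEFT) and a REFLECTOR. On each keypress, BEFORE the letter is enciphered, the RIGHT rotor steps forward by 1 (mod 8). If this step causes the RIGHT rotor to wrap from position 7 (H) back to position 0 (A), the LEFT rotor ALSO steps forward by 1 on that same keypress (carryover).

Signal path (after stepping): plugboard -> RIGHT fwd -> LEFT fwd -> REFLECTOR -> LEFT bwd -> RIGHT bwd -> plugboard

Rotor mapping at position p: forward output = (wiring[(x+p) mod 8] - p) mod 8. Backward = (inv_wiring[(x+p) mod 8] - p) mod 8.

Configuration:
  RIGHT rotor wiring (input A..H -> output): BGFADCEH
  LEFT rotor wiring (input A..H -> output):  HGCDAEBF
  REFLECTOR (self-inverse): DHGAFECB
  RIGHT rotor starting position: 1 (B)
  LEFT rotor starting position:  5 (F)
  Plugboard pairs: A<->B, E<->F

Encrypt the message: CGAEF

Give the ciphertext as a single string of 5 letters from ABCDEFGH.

Answer: EEDDE

Derivation:
Char 1 ('C'): step: R->2, L=5; C->plug->C->R->B->L->E->refl->F->L'->F->R'->F->plug->E
Char 2 ('G'): step: R->3, L=5; G->plug->G->R->D->L->C->refl->G->L'->G->R'->F->plug->E
Char 3 ('A'): step: R->4, L=5; A->plug->B->R->G->L->G->refl->C->L'->D->R'->D->plug->D
Char 4 ('E'): step: R->5, L=5; E->plug->F->R->A->L->H->refl->B->L'->E->R'->D->plug->D
Char 5 ('F'): step: R->6, L=5; F->plug->E->R->H->L->D->refl->A->L'->C->R'->F->plug->E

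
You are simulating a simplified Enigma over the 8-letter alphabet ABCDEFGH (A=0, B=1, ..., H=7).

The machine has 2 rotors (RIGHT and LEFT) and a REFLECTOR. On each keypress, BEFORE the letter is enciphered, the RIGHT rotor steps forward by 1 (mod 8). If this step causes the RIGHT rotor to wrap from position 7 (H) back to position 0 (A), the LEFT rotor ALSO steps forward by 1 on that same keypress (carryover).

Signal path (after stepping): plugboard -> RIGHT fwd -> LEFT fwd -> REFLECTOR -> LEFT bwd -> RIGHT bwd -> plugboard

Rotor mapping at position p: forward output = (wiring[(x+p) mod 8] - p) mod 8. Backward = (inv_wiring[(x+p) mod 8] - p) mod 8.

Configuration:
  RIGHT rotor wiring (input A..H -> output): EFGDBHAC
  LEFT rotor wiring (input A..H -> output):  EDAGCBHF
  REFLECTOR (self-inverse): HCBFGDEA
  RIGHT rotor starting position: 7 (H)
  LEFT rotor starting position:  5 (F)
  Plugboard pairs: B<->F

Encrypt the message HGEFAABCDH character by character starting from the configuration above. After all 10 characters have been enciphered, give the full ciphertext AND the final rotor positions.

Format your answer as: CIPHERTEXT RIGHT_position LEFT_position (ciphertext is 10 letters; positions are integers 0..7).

Char 1 ('H'): step: R->0, L->6 (L advanced); H->plug->H->R->C->L->G->refl->E->L'->G->R'->C->plug->C
Char 2 ('G'): step: R->1, L=6; G->plug->G->R->B->L->H->refl->A->L'->F->R'->B->plug->F
Char 3 ('E'): step: R->2, L=6; E->plug->E->R->G->L->E->refl->G->L'->C->R'->G->plug->G
Char 4 ('F'): step: R->3, L=6; F->plug->B->R->G->L->E->refl->G->L'->C->R'->G->plug->G
Char 5 ('A'): step: R->4, L=6; A->plug->A->R->F->L->A->refl->H->L'->B->R'->F->plug->B
Char 6 ('A'): step: R->5, L=6; A->plug->A->R->C->L->G->refl->E->L'->G->R'->G->plug->G
Char 7 ('B'): step: R->6, L=6; B->plug->F->R->F->L->A->refl->H->L'->B->R'->H->plug->H
Char 8 ('C'): step: R->7, L=6; C->plug->C->R->G->L->E->refl->G->L'->C->R'->F->plug->B
Char 9 ('D'): step: R->0, L->7 (L advanced); D->plug->D->R->D->L->B->refl->C->L'->G->R'->C->plug->C
Char 10 ('H'): step: R->1, L=7; H->plug->H->R->D->L->B->refl->C->L'->G->R'->E->plug->E
Final: ciphertext=CFGGBGHBCE, RIGHT=1, LEFT=7

Answer: CFGGBGHBCE 1 7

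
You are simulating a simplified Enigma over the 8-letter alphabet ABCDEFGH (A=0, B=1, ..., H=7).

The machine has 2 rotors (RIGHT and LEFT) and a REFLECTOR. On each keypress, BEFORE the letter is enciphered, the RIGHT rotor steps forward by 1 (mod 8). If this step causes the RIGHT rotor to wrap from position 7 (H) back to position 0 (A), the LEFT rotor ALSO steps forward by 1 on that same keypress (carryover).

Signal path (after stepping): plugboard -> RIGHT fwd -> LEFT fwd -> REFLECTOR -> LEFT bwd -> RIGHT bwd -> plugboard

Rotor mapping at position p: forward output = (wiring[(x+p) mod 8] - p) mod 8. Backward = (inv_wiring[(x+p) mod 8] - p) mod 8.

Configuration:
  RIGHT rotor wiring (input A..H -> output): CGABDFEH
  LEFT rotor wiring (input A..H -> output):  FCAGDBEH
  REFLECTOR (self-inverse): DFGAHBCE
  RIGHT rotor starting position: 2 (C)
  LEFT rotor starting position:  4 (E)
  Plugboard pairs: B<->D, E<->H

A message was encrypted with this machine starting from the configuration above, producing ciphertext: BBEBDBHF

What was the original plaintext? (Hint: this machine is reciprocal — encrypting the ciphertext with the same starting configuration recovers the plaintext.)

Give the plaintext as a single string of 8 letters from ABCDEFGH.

Char 1 ('B'): step: R->3, L=4; B->plug->D->R->B->L->F->refl->B->L'->E->R'->E->plug->H
Char 2 ('B'): step: R->4, L=4; B->plug->D->R->D->L->D->refl->A->L'->C->R'->F->plug->F
Char 3 ('E'): step: R->5, L=4; E->plug->H->R->G->L->E->refl->H->L'->A->R'->A->plug->A
Char 4 ('B'): step: R->6, L=4; B->plug->D->R->A->L->H->refl->E->L'->G->R'->A->plug->A
Char 5 ('D'): step: R->7, L=4; D->plug->B->R->D->L->D->refl->A->L'->C->R'->E->plug->H
Char 6 ('B'): step: R->0, L->5 (L advanced); B->plug->D->R->B->L->H->refl->E->L'->A->R'->C->plug->C
Char 7 ('H'): step: R->1, L=5; H->plug->E->R->E->L->F->refl->B->L'->G->R'->G->plug->G
Char 8 ('F'): step: R->2, L=5; F->plug->F->R->F->L->D->refl->A->L'->D->R'->D->plug->B

Answer: HFAAHCGB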